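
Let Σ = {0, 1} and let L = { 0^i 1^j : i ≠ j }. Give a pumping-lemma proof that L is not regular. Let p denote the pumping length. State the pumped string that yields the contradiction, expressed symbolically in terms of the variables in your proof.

0^{p+p!} 1^{p+p!}

Assume L is regular. Let p be the pumping length given by the pumping lemma.
Choose w = 0^p 1^{p+p!}. Since p ≠ p+p!, w ∈ L; and |w| ≥ p.
Write w = xyz as guaranteed by the lemma, with |xy| ≤ p and |y| ≥ 1.
The first p characters of w are 0's, so xy (and hence y) consists only of 0's. Write y = 0^k, 1 ≤ k ≤ p.
Since 1 ≤ k ≤ p, k divides p!; set t = 1 + p!/k. Then xy^t z has p + (p!/k)·k = p + p! copies of 0. Now the 0-count equals the 1-count, so i ≠ j fails. So xy^t z = 0^{p+p!} 1^{p+p!} ∉ L.
This is a contradiction; hence L is not regular.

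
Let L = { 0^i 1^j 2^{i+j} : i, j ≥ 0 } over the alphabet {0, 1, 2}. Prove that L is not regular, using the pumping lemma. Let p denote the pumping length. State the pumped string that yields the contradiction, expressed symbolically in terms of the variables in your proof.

0^{p+k} 1^p 2^{2p}

Assume L is regular. Let p be the pumping length given by the pumping lemma.
Take w = 0^p 1^p 2^{2p} ∈ L (with i=j=p, i+j=2p), |w| = 4p ≥ p.
The pumping lemma gives a decomposition w = xyz where |xy| ≤ p and y is nonempty.
Since the first p symbols of w are all 0's and |xy| ≤ p, y lies entirely in the leading 0-block: y = 0^k for some k with 1 ≤ k ≤ p.
Consider xy^2z = 0^{p+k} 1^p 2^{2p}. Now the 0- and 1-counts sum to 2p+k, but the 2-count is 2p ≠ 2p+k. So xy^2z ∉ L.
This is a contradiction; hence L is not regular.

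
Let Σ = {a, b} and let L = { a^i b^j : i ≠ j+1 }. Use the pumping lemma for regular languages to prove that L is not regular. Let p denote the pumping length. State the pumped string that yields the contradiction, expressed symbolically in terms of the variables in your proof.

Suppose for contradiction that L is regular, and let p be the pumping length.
Choose w = a^p b^{p+p!-1}. Since p ≠ (p+p!-1)+1 = p+p!, w ∈ L; and |w| ≥ p.
By the pumping lemma, w = xyz with |xy| ≤ p and y is nonempty.
Since the first p symbols of w are all a's and |xy| ≤ p, y lies entirely in the leading a-block: y = a^k for some k with 1 ≤ k ≤ p.
Since 1 ≤ k ≤ p, k divides p!; set t = 1 + p!/k. Then xy^t z has p + (p!/k)·k = p + p! copies of a. Now the a-count is p+p! and (b-count)+1 = (p+p!-1)+1 = p+p!, so i ≠ j+1 fails. So xy^t z = a^{p+p!} b^{p+p!-1} ∉ L.
Contradiction. Therefore L is not regular.

a^{p+p!} b^{p+p!-1}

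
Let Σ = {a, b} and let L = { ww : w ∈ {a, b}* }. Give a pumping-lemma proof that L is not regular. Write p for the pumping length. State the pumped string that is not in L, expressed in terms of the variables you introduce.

a^{p+k} b^p a^p b^p

Toward a contradiction, assume L is regular with pumping length p.
Take w = a^p b^p a^p b^p = uu where u = a^pb^p; then w ∈ L and |w| = 4p ≥ p.
By the pumping lemma, w = xyz with |xy| ≤ p and |y| ≥ 1.
Because |xy| ≤ p and w begins with p copies of a, we have y = a^k with 1 ≤ k ≤ p.
Pump with i = 2: xy^2z = a^{p+k} b^p a^p b^p, of length 4p+k. Suppose this equals vv. The string starts with a and ends with b, so v does too; thus the boundary between the two copies of v is a b→a transition. There is exactly one such transition, at position 2p+k, so |v| = 2p+k and |vv| = 4p+2k ≠ 4p+k since k ≥ 1. So xy^2z ∉ L.
This contradicts the pumping lemma, so L is not regular.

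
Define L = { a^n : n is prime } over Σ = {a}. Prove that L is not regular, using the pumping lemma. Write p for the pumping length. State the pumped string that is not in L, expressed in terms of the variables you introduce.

Assume L is regular. Let p be the pumping length given by the pumping lemma.
Let q be a prime with q ≥ p+2 (infinitely many primes exist), and take w = a^q ∈ L with |w| = q ≥ p.
By the pumping lemma, w = xyz with |xy| ≤ p and |y| ≥ 1.
Then y = a^k for some k with 1 ≤ k ≤ p.
Since 1 ≤ k ≤ p, |xz| = q-k. Pump with i = q+1: |xy^{q+1}z| = (q-k)+(q+1)k = q+qk = q(1+k), which is composite (both factors ≥ 2). So xy^{q+1}z = a^{q(1+k)} ∉ L.
This is a contradiction; hence L is not regular.

a^{q(1+k)}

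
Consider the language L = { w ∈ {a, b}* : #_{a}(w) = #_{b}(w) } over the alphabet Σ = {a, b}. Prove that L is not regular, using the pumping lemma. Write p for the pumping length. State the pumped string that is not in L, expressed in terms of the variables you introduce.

Assume L is regular. Let p be the pumping length given by the pumping lemma.
Choose w = a^p b^p ∈ L with |w| = 2p ≥ p.
By the pumping lemma, w = xyz with |xy| ≤ p and |y| ≥ 1.
The first p characters of w are a's, so xy (and hence y) consists only of a's. Write y = a^k, 1 ≤ k ≤ p.
Pump with i = 2: xy^2z = a^{p+k} b^p has p+k occurrences of a but only p of b. Since k ≥ 1 the counts differ, so xy^2z ∉ L.
Contradiction. Therefore L is not regular.

a^{p+k} b^p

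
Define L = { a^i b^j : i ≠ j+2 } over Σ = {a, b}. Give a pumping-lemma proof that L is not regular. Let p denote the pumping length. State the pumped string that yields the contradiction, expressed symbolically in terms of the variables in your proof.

a^{p+p!} b^{p+p!-2}

Assume L is regular. Let p be the pumping length given by the pumping lemma.
Choose w = a^p b^{p+p!-2}. Since p ≠ (p+p!-2)+2 = p+p!, w ∈ L; and |w| ≥ p.
Write w = xyz as guaranteed by the lemma, with |xy| ≤ p and |y| ≥ 1.
Because |xy| ≤ p and w begins with p copies of a, we have y = a^k with 1 ≤ k ≤ p.
Since 1 ≤ k ≤ p, k divides p!; set t = 1 + p!/k. Then xy^t z has p + (p!/k)·k = p + p! copies of a. Now the a-count is p+p! and (b-count)+2 = (p+p!-2)+2 = p+p!, so i ≠ j+2 fails. So xy^t z = a^{p+p!} b^{p+p!-2} ∉ L.
This is a contradiction; hence L is not regular.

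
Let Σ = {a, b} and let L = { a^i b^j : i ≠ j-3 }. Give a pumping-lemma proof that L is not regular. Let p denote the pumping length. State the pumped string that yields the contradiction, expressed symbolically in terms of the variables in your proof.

Toward a contradiction, assume L is regular with pumping length p.
Choose w = a^p b^{p+p!+3}. Since p ≠ (p+p!+3)-3 = p+p!, w ∈ L; and |w| ≥ p.
Write w = xyz as guaranteed by the lemma, with |xy| ≤ p and y is nonempty.
Because |xy| ≤ p and w begins with p copies of a, we have y = a^k with 1 ≤ k ≤ p.
Since 1 ≤ k ≤ p, k divides p!; set t = 1 + p!/k. Then xy^t z has p + (p!/k)·k = p + p! copies of a. Now the a-count is p+p! and (b-count)-3 = (p+p!+3)-3 = p+p!, so i ≠ j-3 fails. So xy^t z = a^{p+p!} b^{p+p!+3} ∉ L.
This is a contradiction; hence L is not regular.

a^{p+p!} b^{p+p!+3}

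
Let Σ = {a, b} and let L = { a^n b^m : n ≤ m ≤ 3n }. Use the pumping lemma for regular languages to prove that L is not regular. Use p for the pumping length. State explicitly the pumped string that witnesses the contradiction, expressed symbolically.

Toward a contradiction, assume L is regular with pumping length p.
Take w = a^p b^p ∈ L (since p ≤ p ≤ 3p), with |w| = 2p ≥ p.
Write w = xyz as guaranteed by the lemma, with |xy| ≤ p and |y| ≥ 1.
Since the first p symbols of w are all a's and |xy| ≤ p, y lies entirely in the leading a-block: y = a^k for some k with 1 ≤ k ≤ p.
Pump with i = 2: xy^2z = a^{p+k} b^p. Now n = p+k > p = m, so the condition n ≤ m fails. Thus xy^2z ∉ L.
This contradicts the pumping lemma, so L is not regular.

a^{p+k} b^p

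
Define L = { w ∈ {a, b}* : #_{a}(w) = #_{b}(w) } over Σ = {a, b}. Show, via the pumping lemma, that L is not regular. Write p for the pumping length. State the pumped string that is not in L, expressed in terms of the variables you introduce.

a^{p+k} b^p

Toward a contradiction, assume L is regular with pumping length p.
Choose w = a^p b^p ∈ L with |w| = 2p ≥ p.
Write w = xyz as guaranteed by the lemma, with |xy| ≤ p and |y| ≥ 1.
The first p characters of w are a's, so xy (and hence y) consists only of a's. Write y = a^k, 1 ≤ k ≤ p.
Pump with i = 2: xy^2z = a^{p+k} b^p has p+k occurrences of a but only p of b. Since k ≥ 1 the counts differ, so xy^2z ∉ L.
Contradiction. Therefore L is not regular.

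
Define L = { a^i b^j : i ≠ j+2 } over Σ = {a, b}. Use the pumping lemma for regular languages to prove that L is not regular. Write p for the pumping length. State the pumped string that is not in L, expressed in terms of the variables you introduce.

a^{p+p!} b^{p+p!-2}

Toward a contradiction, assume L is regular with pumping length p.
Choose w = a^p b^{p+p!-2}. Since p ≠ (p+p!-2)+2 = p+p!, w ∈ L; and |w| ≥ p.
Write w = xyz as guaranteed by the lemma, with |xy| ≤ p and |y| > 0.
Because |xy| ≤ p and w begins with p copies of a, we have y = a^k with 1 ≤ k ≤ p.
Since 1 ≤ k ≤ p, k divides p!; set t = 1 + p!/k. Then xy^t z has p + (p!/k)·k = p + p! copies of a. Now the a-count is p+p! and (b-count)+2 = (p+p!-2)+2 = p+p!, so i ≠ j+2 fails. So xy^t z = a^{p+p!} b^{p+p!-2} ∉ L.
This contradicts the pumping lemma, so L is not regular.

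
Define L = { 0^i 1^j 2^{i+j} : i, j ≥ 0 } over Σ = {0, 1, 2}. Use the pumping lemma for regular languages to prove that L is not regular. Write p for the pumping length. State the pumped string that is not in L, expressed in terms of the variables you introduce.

0^{p+k} 1^p 2^{2p}

Assume L is regular; let p be its pumping constant.
Take w = 0^p 1^p 2^{2p} ∈ L (with i=j=p, i+j=2p), |w| = 4p ≥ p.
By the pumping lemma, w = xyz with |xy| ≤ p and |y| > 0.
Because |xy| ≤ p and w begins with p copies of 0, we have y = 0^k with 1 ≤ k ≤ p.
Consider xy^2z = 0^{p+k} 1^p 2^{2p}. Now the 0- and 1-counts sum to 2p+k, but the 2-count is 2p ≠ 2p+k. So xy^2z ∉ L.
Contradiction. Therefore L is not regular.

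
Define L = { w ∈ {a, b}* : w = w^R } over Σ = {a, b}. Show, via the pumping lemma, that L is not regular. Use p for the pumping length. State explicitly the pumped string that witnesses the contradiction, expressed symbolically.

a^{p+k} b a^p

Assume L is regular; let p be its pumping constant.
Take w = a^p b a^p, a palindrome of length 2p+1 ≥ p.
By the pumping lemma, w = xyz with |xy| ≤ p and y is nonempty.
The first p characters of w are a's, so xy (and hence y) consists only of a's. Write y = a^k, 1 ≤ k ≤ p.
Pump with i = 2: xy^2z = a^{p+k} b a^p. Its reverse is a^p b a^{p+k}, which differs from xy^2z since k ≥ 1. So xy^2z is not a palindrome and xy^2z ∉ L.
Contradiction. Therefore L is not regular.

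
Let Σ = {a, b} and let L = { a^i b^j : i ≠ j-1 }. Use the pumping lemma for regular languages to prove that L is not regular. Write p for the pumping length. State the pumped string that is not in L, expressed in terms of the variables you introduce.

a^{p+p!} b^{p+p!+1}

Toward a contradiction, assume L is regular with pumping length p.
Choose w = a^p b^{p+p!+1}. Since p ≠ (p+p!+1)-1 = p+p!, w ∈ L; and |w| ≥ p.
Write w = xyz as guaranteed by the lemma, with |xy| ≤ p and |y| ≥ 1.
The first p characters of w are a's, so xy (and hence y) consists only of a's. Write y = a^k, 1 ≤ k ≤ p.
Since 1 ≤ k ≤ p, k divides p!; set t = 1 + p!/k. Then xy^t z has p + (p!/k)·k = p + p! copies of a. Now the a-count is p+p! and (b-count)-1 = (p+p!+1)-1 = p+p!, so i ≠ j-1 fails. So xy^t z = a^{p+p!} b^{p+p!+1} ∉ L.
Contradiction. Therefore L is not regular.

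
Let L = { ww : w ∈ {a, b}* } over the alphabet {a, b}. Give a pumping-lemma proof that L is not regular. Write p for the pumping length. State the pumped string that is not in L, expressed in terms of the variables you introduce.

a^{p+k} b^p a^p b^p

Assume L is regular; let p be its pumping constant.
Take w = a^p b^p a^p b^p = uu where u = a^pb^p; then w ∈ L and |w| = 4p ≥ p.
The pumping lemma gives a decomposition w = xyz where |xy| ≤ p and y is nonempty.
Because |xy| ≤ p and w begins with p copies of a, we have y = a^k with 1 ≤ k ≤ p.
Pump with i = 2: xy^2z = a^{p+k} b^p a^p b^p, of length 4p+k. Suppose this equals vv. The string starts with a and ends with b, so v does too; thus the boundary between the two copies of v is a b→a transition. There is exactly one such transition, at position 2p+k, so |v| = 2p+k and |vv| = 4p+2k ≠ 4p+k since k ≥ 1. So xy^2z ∉ L.
This is a contradiction; hence L is not regular.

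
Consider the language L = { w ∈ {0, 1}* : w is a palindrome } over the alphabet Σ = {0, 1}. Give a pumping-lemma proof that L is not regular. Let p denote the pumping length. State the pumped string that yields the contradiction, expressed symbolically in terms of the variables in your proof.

0^{p+k} 1 0^p

Assume L is regular; let p be its pumping constant.
Take w = 0^p 1 0^p, a palindrome of length 2p+1 ≥ p.
The pumping lemma gives a decomposition w = xyz where |xy| ≤ p and y is nonempty.
Since the first p symbols of w are all 0's and |xy| ≤ p, y lies entirely in the leading 0-block: y = 0^k for some k with 1 ≤ k ≤ p.
Pump with i = 2: xy^2z = 0^{p+k} 1 0^p. Its reverse is 0^p 1 0^{p+k}, which differs from xy^2z since k ≥ 1. So xy^2z is not a palindrome and xy^2z ∉ L.
This is a contradiction; hence L is not regular.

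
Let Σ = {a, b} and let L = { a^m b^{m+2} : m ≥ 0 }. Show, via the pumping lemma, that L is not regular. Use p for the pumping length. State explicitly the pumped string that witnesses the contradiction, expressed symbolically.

Toward a contradiction, assume L is regular with pumping length p.
Take w = a^p b^{p+2}. Then w ∈ L and |w| = 2p+2 ≥ p.
By the pumping lemma, w = xyz with |xy| ≤ p and |y| ≥ 1.
Since the first p symbols of w are all a's and |xy| ≤ p, y lies entirely in the leading a-block: y = a^k for some k with 1 ≤ k ≤ p.
Pump with i = 2: xy^2z = a^{p+k} b^{p+2}. For this to lie in L we would need p+2 = (p+k)+2, which forces k = 0. But k ≥ 1, so xy^2z ∉ L.
This is a contradiction; hence L is not regular.

a^{p+k} b^{p+2}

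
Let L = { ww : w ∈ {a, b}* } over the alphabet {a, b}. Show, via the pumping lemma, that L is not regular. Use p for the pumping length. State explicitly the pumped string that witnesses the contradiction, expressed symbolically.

a^{p+k} b^p a^p b^p

Assume L is regular. Let p be the pumping length given by the pumping lemma.
Take w = a^p b^p a^p b^p = uu where u = a^pb^p; then w ∈ L and |w| = 4p ≥ p.
The pumping lemma gives a decomposition w = xyz where |xy| ≤ p and y is nonempty.
Since the first p symbols of w are all a's and |xy| ≤ p, y lies entirely in the leading a-block: y = a^k for some k with 1 ≤ k ≤ p.
Pump with i = 2: xy^2z = a^{p+k} b^p a^p b^p, of length 4p+k. Suppose this equals vv. The string starts with a and ends with b, so v does too; thus the boundary between the two copies of v is a b→a transition. There is exactly one such transition, at position 2p+k, so |v| = 2p+k and |vv| = 4p+2k ≠ 4p+k since k ≥ 1. So xy^2z ∉ L.
This contradicts the pumping lemma, so L is not regular.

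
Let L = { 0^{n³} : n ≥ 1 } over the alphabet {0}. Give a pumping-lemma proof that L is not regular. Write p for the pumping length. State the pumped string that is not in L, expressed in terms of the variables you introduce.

Assume L is regular. Let p be the pumping length given by the pumping lemma.
Take w = 0^{p³} ∈ L with |w| = p³ ≥ p.
By the pumping lemma, w = xyz with |xy| ≤ p and |y| > 0.
Then y = 0^k for some k with 1 ≤ k ≤ p.
Pump with i = 2: xy^2z = 0^{p³+k}. Since 1 ≤ k ≤ p, p³ < p³+k ≤ p³+p < p³+3p²+3p+1 = (p+1)³, so p³+k is not a perfect cube. So xy^2z ∉ L.
This contradicts the pumping lemma, so L is not regular.

0^{p³+k}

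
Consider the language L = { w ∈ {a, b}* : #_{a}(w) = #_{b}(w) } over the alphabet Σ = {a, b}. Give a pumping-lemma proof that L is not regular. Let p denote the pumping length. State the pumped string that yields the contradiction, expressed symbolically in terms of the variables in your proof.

a^{p+k} b^p

Suppose for contradiction that L is regular, and let p be the pumping length.
Choose w = a^p b^p ∈ L with |w| = 2p ≥ p.
By the pumping lemma, w = xyz with |xy| ≤ p and |y| > 0.
The first p characters of w are a's, so xy (and hence y) consists only of a's. Write y = a^k, 1 ≤ k ≤ p.
Pump with i = 2: xy^2z = a^{p+k} b^p has p+k occurrences of a but only p of b. Since k ≥ 1 the counts differ, so xy^2z ∉ L.
This is a contradiction; hence L is not regular.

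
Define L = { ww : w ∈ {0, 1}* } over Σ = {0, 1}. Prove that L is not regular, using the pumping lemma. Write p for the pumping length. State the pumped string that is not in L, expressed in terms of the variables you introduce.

Assume L is regular. Let p be the pumping length given by the pumping lemma.
Take w = 0^p 1^p 0^p 1^p = uu where u = 0^p1^p; then w ∈ L and |w| = 4p ≥ p.
The pumping lemma gives a decomposition w = xyz where |xy| ≤ p and y is nonempty.
Since the first p symbols of w are all 0's and |xy| ≤ p, y lies entirely in the leading 0-block: y = 0^k for some k with 1 ≤ k ≤ p.
Pump with i = 2: xy^2z = 0^{p+k} 1^p 0^p 1^p, of length 4p+k. Suppose this equals vv. The string starts with 0 and ends with 1, so v does too; thus the boundary between the two copies of v is a 1→0 transition. There is exactly one such transition, at position 2p+k, so |v| = 2p+k and |vv| = 4p+2k ≠ 4p+k since k ≥ 1. So xy^2z ∉ L.
This is a contradiction; hence L is not regular.

0^{p+k} 1^p 0^p 1^p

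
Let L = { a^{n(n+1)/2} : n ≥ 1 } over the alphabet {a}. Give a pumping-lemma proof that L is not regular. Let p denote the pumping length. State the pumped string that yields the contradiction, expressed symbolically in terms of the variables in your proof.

Assume L is regular. Let p be the pumping length given by the pumping lemma.
Take w = a^{p(p+1)/2} ∈ L with |w| = p(p+1)/2 ≥ p.
Write w = xyz as guaranteed by the lemma, with |xy| ≤ p and |y| ≥ 1.
Then y = a^k for some k with 1 ≤ k ≤ p.
Pump with i = 2: xy^2z = a^{p(p+1)/2+k}. Since 1 ≤ k ≤ p, p(p+1)/2 < p(p+1)/2+k ≤ p(p+1)/2+p < (p+1)(p+2)/2, so p(p+1)/2+k is strictly between consecutive triangular numbers. So xy^2z ∉ L.
Contradiction. Therefore L is not regular.

a^{p(p+1)/2+k}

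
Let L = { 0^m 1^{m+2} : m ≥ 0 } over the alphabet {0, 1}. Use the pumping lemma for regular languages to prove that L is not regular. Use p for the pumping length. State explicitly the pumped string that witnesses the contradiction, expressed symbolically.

0^{p+k} 1^{p+2}

Toward a contradiction, assume L is regular with pumping length p.
Take w = 0^p 1^{p+2}. Then w ∈ L and |w| = 2p+2 ≥ p.
Write w = xyz as guaranteed by the lemma, with |xy| ≤ p and y is nonempty.
Since the first p symbols of w are all 0's and |xy| ≤ p, y lies entirely in the leading 0-block: y = 0^k for some k with 1 ≤ k ≤ p.
Pump with i = 2: xy^2z = 0^{p+k} 1^{p+2}. For this to lie in L we would need p+2 = (p+k)+2, which forces k = 0. But k ≥ 1, so xy^2z ∉ L.
This is a contradiction; hence L is not regular.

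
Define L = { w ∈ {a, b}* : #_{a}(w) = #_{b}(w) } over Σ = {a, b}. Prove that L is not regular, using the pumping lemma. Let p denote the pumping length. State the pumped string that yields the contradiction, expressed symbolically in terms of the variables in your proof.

Assume L is regular. Let p be the pumping length given by the pumping lemma.
Choose w = a^p b^p ∈ L with |w| = 2p ≥ p.
Write w = xyz as guaranteed by the lemma, with |xy| ≤ p and y is nonempty.
Because |xy| ≤ p and w begins with p copies of a, we have y = a^k with 1 ≤ k ≤ p.
Pump with i = 2: xy^2z = a^{p+k} b^p has p+k occurrences of a but only p of b. Since k ≥ 1 the counts differ, so xy^2z ∉ L.
This contradicts the pumping lemma, so L is not regular.

a^{p+k} b^p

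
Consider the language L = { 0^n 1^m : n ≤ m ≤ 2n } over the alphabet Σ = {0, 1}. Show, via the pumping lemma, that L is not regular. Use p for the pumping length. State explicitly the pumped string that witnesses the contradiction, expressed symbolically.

Assume L is regular. Let p be the pumping length given by the pumping lemma.
Take w = 0^p 1^p ∈ L (since p ≤ p ≤ 2p), with |w| = 2p ≥ p.
By the pumping lemma, w = xyz with |xy| ≤ p and |y| > 0.
Because |xy| ≤ p and w begins with p copies of 0, we have y = 0^k with 1 ≤ k ≤ p.
Pump with i = 2: xy^2z = 0^{p+k} 1^p. Now n = p+k > p = m, so the condition n ≤ m fails. Thus xy^2z ∉ L.
This contradicts the pumping lemma, so L is not regular.

0^{p+k} 1^p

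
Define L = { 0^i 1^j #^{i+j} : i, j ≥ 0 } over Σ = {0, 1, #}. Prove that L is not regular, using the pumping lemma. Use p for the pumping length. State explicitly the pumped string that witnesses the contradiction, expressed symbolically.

0^{p+k} 1^p #^{2p}

Toward a contradiction, assume L is regular with pumping length p.
Take w = 0^p 1^p #^{2p} ∈ L (with i=j=p, i+j=2p), |w| = 4p ≥ p.
The pumping lemma gives a decomposition w = xyz where |xy| ≤ p and |y| ≥ 1.
Because |xy| ≤ p and w begins with p copies of 0, we have y = 0^k with 1 ≤ k ≤ p.
Consider xy^2z = 0^{p+k} 1^p #^{2p}. Now the 0- and 1-counts sum to 2p+k, but the #-count is 2p ≠ 2p+k. So xy^2z ∉ L.
This is a contradiction; hence L is not regular.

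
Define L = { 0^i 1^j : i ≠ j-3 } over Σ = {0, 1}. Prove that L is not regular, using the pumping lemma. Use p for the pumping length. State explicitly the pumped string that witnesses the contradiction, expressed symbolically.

0^{p+p!} 1^{p+p!+3}

Assume L is regular. Let p be the pumping length given by the pumping lemma.
Choose w = 0^p 1^{p+p!+3}. Since p ≠ (p+p!+3)-3 = p+p!, w ∈ L; and |w| ≥ p.
The pumping lemma gives a decomposition w = xyz where |xy| ≤ p and |y| ≥ 1.
Since the first p symbols of w are all 0's and |xy| ≤ p, y lies entirely in the leading 0-block: y = 0^k for some k with 1 ≤ k ≤ p.
Since 1 ≤ k ≤ p, k divides p!; set t = 1 + p!/k. Then xy^t z has p + (p!/k)·k = p + p! copies of 0. Now the 0-count is p+p! and (1-count)-3 = (p+p!+3)-3 = p+p!, so i ≠ j-3 fails. So xy^t z = 0^{p+p!} 1^{p+p!+3} ∉ L.
This is a contradiction; hence L is not regular.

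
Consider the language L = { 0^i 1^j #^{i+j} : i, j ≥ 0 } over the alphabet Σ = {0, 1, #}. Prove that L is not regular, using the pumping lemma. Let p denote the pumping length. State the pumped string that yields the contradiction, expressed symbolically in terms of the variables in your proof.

Toward a contradiction, assume L is regular with pumping length p.
Take w = 0^p 1^p #^{2p} ∈ L (with i=j=p, i+j=2p), |w| = 4p ≥ p.
Write w = xyz as guaranteed by the lemma, with |xy| ≤ p and y is nonempty.
The first p characters of w are 0's, so xy (and hence y) consists only of 0's. Write y = 0^k, 1 ≤ k ≤ p.
Consider xy^2z = 0^{p+k} 1^p #^{2p}. Now the 0- and 1-counts sum to 2p+k, but the #-count is 2p ≠ 2p+k. So xy^2z ∉ L.
Contradiction. Therefore L is not regular.

0^{p+k} 1^p #^{2p}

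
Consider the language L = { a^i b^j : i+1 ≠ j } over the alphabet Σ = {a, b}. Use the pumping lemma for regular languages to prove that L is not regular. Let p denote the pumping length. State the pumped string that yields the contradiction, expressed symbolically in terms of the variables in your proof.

a^{p+p!} b^{p+p!+1}

Assume L is regular. Let p be the pumping length given by the pumping lemma.
Choose w = a^p b^{p+p!+1}. Since p ≠ (p+p!+1)-1 = p+p!, w ∈ L; and |w| ≥ p.
The pumping lemma gives a decomposition w = xyz where |xy| ≤ p and |y| > 0.
Since the first p symbols of w are all a's and |xy| ≤ p, y lies entirely in the leading a-block: y = a^k for some k with 1 ≤ k ≤ p.
Since 1 ≤ k ≤ p, k divides p!; set t = 1 + p!/k. Then xy^t z has p + (p!/k)·k = p + p! copies of a. Now the a-count is p+p! and (b-count)-1 = (p+p!+1)-1 = p+p!, so i+1 ≠ j fails. So xy^t z = a^{p+p!} b^{p+p!+1} ∉ L.
Contradiction. Therefore L is not regular.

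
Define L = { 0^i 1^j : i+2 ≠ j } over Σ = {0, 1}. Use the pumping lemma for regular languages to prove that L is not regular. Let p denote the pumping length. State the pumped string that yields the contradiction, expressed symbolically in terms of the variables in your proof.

Toward a contradiction, assume L is regular with pumping length p.
Choose w = 0^p 1^{p+p!+2}. Since p ≠ (p+p!+2)-2 = p+p!, w ∈ L; and |w| ≥ p.
The pumping lemma gives a decomposition w = xyz where |xy| ≤ p and |y| ≥ 1.
The first p characters of w are 0's, so xy (and hence y) consists only of 0's. Write y = 0^k, 1 ≤ k ≤ p.
Since 1 ≤ k ≤ p, k divides p!; set t = 1 + p!/k. Then xy^t z has p + (p!/k)·k = p + p! copies of 0. Now the 0-count is p+p! and (1-count)-2 = (p+p!+2)-2 = p+p!, so i+2 ≠ j fails. So xy^t z = 0^{p+p!} 1^{p+p!+2} ∉ L.
Contradiction. Therefore L is not regular.

0^{p+p!} 1^{p+p!+2}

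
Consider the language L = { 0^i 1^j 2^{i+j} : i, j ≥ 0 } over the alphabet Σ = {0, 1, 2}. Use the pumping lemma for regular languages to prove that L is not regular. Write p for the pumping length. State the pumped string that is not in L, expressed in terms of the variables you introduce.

0^{p+k} 1^p 2^{2p}

Assume L is regular. Let p be the pumping length given by the pumping lemma.
Take w = 0^p 1^p 2^{2p} ∈ L (with i=j=p, i+j=2p), |w| = 4p ≥ p.
Write w = xyz as guaranteed by the lemma, with |xy| ≤ p and |y| > 0.
The first p characters of w are 0's, so xy (and hence y) consists only of 0's. Write y = 0^k, 1 ≤ k ≤ p.
Consider xy^2z = 0^{p+k} 1^p 2^{2p}. Now the 0- and 1-counts sum to 2p+k, but the 2-count is 2p ≠ 2p+k. So xy^2z ∉ L.
Contradiction. Therefore L is not regular.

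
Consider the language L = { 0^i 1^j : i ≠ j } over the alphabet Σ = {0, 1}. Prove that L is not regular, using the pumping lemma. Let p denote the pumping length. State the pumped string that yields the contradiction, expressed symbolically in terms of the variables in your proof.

Suppose for contradiction that L is regular, and let p be the pumping length.
Choose w = 0^p 1^{p+p!}. Since p ≠ p+p!, w ∈ L; and |w| ≥ p.
Write w = xyz as guaranteed by the lemma, with |xy| ≤ p and |y| > 0.
Since the first p symbols of w are all 0's and |xy| ≤ p, y lies entirely in the leading 0-block: y = 0^k for some k with 1 ≤ k ≤ p.
Since 1 ≤ k ≤ p, k divides p!; set t = 1 + p!/k. Then xy^t z has p + (p!/k)·k = p + p! copies of 0. Now the 0-count equals the 1-count, so i ≠ j fails. So xy^t z = 0^{p+p!} 1^{p+p!} ∉ L.
This contradicts the pumping lemma, so L is not regular.

0^{p+p!} 1^{p+p!}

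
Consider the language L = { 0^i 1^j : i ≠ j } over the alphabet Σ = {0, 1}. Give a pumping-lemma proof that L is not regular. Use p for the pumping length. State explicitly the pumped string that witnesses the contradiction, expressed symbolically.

0^{p+p!} 1^{p+p!}

Suppose for contradiction that L is regular, and let p be the pumping length.
Choose w = 0^p 1^{p+p!}. Since p ≠ p+p!, w ∈ L; and |w| ≥ p.
By the pumping lemma, w = xyz with |xy| ≤ p and y is nonempty.
The first p characters of w are 0's, so xy (and hence y) consists only of 0's. Write y = 0^k, 1 ≤ k ≤ p.
Since 1 ≤ k ≤ p, k divides p!; set t = 1 + p!/k. Then xy^t z has p + (p!/k)·k = p + p! copies of 0. Now the 0-count equals the 1-count, so i ≠ j fails. So xy^t z = 0^{p+p!} 1^{p+p!} ∉ L.
This is a contradiction; hence L is not regular.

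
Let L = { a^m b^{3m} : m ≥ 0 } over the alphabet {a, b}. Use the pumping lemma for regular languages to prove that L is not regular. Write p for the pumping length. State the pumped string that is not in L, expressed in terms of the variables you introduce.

Suppose for contradiction that L is regular, and let p be the pumping length.
Take w = a^p b^{3p}. Then w ∈ L and |w| = 4p ≥ p.
Write w = xyz as guaranteed by the lemma, with |xy| ≤ p and y is nonempty.
Because |xy| ≤ p and w begins with p copies of a, we have y = a^k with 1 ≤ k ≤ p.
Pump with i = 2: xy^2z = a^{p+k} b^{3p}. For this to lie in L we would need 3p = 3(p+k), which forces k = 0. But k ≥ 1, so xy^2z ∉ L.
This is a contradiction; hence L is not regular.

a^{p+k} b^{3p}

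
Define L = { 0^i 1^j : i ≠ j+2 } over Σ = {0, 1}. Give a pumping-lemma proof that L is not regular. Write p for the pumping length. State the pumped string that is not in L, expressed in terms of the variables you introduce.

Suppose for contradiction that L is regular, and let p be the pumping length.
Choose w = 0^p 1^{p+p!-2}. Since p ≠ (p+p!-2)+2 = p+p!, w ∈ L; and |w| ≥ p.
Write w = xyz as guaranteed by the lemma, with |xy| ≤ p and |y| > 0.
Since the first p symbols of w are all 0's and |xy| ≤ p, y lies entirely in the leading 0-block: y = 0^k for some k with 1 ≤ k ≤ p.
Since 1 ≤ k ≤ p, k divides p!; set t = 1 + p!/k. Then xy^t z has p + (p!/k)·k = p + p! copies of 0. Now the 0-count is p+p! and (1-count)+2 = (p+p!-2)+2 = p+p!, so i ≠ j+2 fails. So xy^t z = 0^{p+p!} 1^{p+p!-2} ∉ L.
This contradicts the pumping lemma, so L is not regular.

0^{p+p!} 1^{p+p!-2}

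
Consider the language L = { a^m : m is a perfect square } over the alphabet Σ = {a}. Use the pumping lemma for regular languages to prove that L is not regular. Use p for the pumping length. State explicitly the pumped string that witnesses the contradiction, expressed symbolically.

a^{p²+k}

Suppose for contradiction that L is regular, and let p be the pumping length.
Take w = a^{p²} ∈ L with |w| = p² ≥ p.
The pumping lemma gives a decomposition w = xyz where |xy| ≤ p and y is nonempty.
Then y = a^k for some k with 1 ≤ k ≤ p.
Pump with i = 2: xy^2z = a^{p²+k}. Since 1 ≤ k ≤ p, p² < p²+k ≤ p²+p < (p+1)², so p²+k lies strictly between consecutive squares and is not a perfect square. So xy^2z ∉ L.
This contradicts the pumping lemma, so L is not regular.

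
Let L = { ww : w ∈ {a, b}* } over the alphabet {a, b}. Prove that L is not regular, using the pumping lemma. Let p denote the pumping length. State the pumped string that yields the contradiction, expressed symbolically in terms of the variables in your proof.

a^{p+k} b^p a^p b^p

Toward a contradiction, assume L is regular with pumping length p.
Take w = a^p b^p a^p b^p = uu where u = a^pb^p; then w ∈ L and |w| = 4p ≥ p.
The pumping lemma gives a decomposition w = xyz where |xy| ≤ p and |y| ≥ 1.
Because |xy| ≤ p and w begins with p copies of a, we have y = a^k with 1 ≤ k ≤ p.
Pump with i = 2: xy^2z = a^{p+k} b^p a^p b^p, of length 4p+k. Suppose this equals vv. The string starts with a and ends with b, so v does too; thus the boundary between the two copies of v is a b→a transition. There is exactly one such transition, at position 2p+k, so |v| = 2p+k and |vv| = 4p+2k ≠ 4p+k since k ≥ 1. So xy^2z ∉ L.
This contradicts the pumping lemma, so L is not regular.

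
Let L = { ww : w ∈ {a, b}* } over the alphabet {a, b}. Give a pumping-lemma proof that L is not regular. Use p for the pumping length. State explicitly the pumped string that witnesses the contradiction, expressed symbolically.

Toward a contradiction, assume L is regular with pumping length p.
Take w = a^p b^p a^p b^p = uu where u = a^pb^p; then w ∈ L and |w| = 4p ≥ p.
By the pumping lemma, w = xyz with |xy| ≤ p and |y| ≥ 1.
Since the first p symbols of w are all a's and |xy| ≤ p, y lies entirely in the leading a-block: y = a^k for some k with 1 ≤ k ≤ p.
Pump with i = 2: xy^2z = a^{p+k} b^p a^p b^p, of length 4p+k. Suppose this equals vv. The string starts with a and ends with b, so v does too; thus the boundary between the two copies of v is a b→a transition. There is exactly one such transition, at position 2p+k, so |v| = 2p+k and |vv| = 4p+2k ≠ 4p+k since k ≥ 1. So xy^2z ∉ L.
This contradicts the pumping lemma, so L is not regular.

a^{p+k} b^p a^p b^p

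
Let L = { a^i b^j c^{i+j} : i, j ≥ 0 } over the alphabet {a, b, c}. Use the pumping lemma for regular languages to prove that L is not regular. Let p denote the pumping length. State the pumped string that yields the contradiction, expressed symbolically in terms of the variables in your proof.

Suppose for contradiction that L is regular, and let p be the pumping length.
Take w = a^p b^p c^{2p} ∈ L (with i=j=p, i+j=2p), |w| = 4p ≥ p.
By the pumping lemma, w = xyz with |xy| ≤ p and |y| ≥ 1.
Because |xy| ≤ p and w begins with p copies of a, we have y = a^k with 1 ≤ k ≤ p.
Consider xy^2z = a^{p+k} b^p c^{2p}. Now the a- and b-counts sum to 2p+k, but the c-count is 2p ≠ 2p+k. So xy^2z ∉ L.
Contradiction. Therefore L is not regular.

a^{p+k} b^p c^{2p}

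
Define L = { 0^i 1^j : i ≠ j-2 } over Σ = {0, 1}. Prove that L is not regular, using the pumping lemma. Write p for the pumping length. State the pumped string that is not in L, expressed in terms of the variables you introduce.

0^{p+p!} 1^{p+p!+2}

Assume L is regular; let p be its pumping constant.
Choose w = 0^p 1^{p+p!+2}. Since p ≠ (p+p!+2)-2 = p+p!, w ∈ L; and |w| ≥ p.
By the pumping lemma, w = xyz with |xy| ≤ p and |y| ≥ 1.
The first p characters of w are 0's, so xy (and hence y) consists only of 0's. Write y = 0^k, 1 ≤ k ≤ p.
Since 1 ≤ k ≤ p, k divides p!; set t = 1 + p!/k. Then xy^t z has p + (p!/k)·k = p + p! copies of 0. Now the 0-count is p+p! and (1-count)-2 = (p+p!+2)-2 = p+p!, so i ≠ j-2 fails. So xy^t z = 0^{p+p!} 1^{p+p!+2} ∉ L.
Contradiction. Therefore L is not regular.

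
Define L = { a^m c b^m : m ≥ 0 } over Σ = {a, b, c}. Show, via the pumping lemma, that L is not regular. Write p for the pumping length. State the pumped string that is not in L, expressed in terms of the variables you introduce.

Toward a contradiction, assume L is regular with pumping length p.
Take w = a^p c b^p ∈ L with |w| = 2p+1 ≥ p.
The pumping lemma gives a decomposition w = xyz where |xy| ≤ p and |y| > 0.
Since the first p symbols of w are all a's and |xy| ≤ p, y lies entirely in the leading a-block: y = a^k for some k with 1 ≤ k ≤ p.
Pump with i = 2: xy^2z = a^{p+k} c b^p, which would require p+k = p. But k ≥ 1, so xy^2z ∉ L.
Contradiction. Therefore L is not regular.

a^{p+k} c b^p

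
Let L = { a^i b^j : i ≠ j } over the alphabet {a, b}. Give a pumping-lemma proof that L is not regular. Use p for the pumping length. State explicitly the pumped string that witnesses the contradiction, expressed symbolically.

a^{p+p!} b^{p+p!}

Toward a contradiction, assume L is regular with pumping length p.
Choose w = a^p b^{p+p!}. Since p ≠ p+p!, w ∈ L; and |w| ≥ p.
The pumping lemma gives a decomposition w = xyz where |xy| ≤ p and |y| > 0.
The first p characters of w are a's, so xy (and hence y) consists only of a's. Write y = a^k, 1 ≤ k ≤ p.
Since 1 ≤ k ≤ p, k divides p!; set t = 1 + p!/k. Then xy^t z has p + (p!/k)·k = p + p! copies of a. Now the a-count equals the b-count, so i ≠ j fails. So xy^t z = a^{p+p!} b^{p+p!} ∉ L.
This is a contradiction; hence L is not regular.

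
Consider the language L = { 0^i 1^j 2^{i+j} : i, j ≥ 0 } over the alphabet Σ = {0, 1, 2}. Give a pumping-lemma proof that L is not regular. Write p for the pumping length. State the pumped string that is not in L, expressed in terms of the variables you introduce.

0^{p+k} 1^p 2^{2p}

Suppose for contradiction that L is regular, and let p be the pumping length.
Take w = 0^p 1^p 2^{2p} ∈ L (with i=j=p, i+j=2p), |w| = 4p ≥ p.
Write w = xyz as guaranteed by the lemma, with |xy| ≤ p and |y| ≥ 1.
Because |xy| ≤ p and w begins with p copies of 0, we have y = 0^k with 1 ≤ k ≤ p.
Consider xy^2z = 0^{p+k} 1^p 2^{2p}. Now the 0- and 1-counts sum to 2p+k, but the 2-count is 2p ≠ 2p+k. So xy^2z ∉ L.
Contradiction. Therefore L is not regular.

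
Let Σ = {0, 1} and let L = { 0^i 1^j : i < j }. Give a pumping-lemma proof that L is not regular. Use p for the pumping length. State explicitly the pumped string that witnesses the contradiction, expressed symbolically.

Assume L is regular; let p be its pumping constant.
Choose w = 0^p 1^{p+1} ∈ L, with |w| = 2p+1 ≥ p.
By the pumping lemma, w = xyz with |xy| ≤ p and |y| > 0.
Because |xy| ≤ p and w begins with p copies of 0, we have y = 0^k with 1 ≤ k ≤ p.
Consider xy^2z = 0^{p+k} 1^{p+1}. Since k ≥ 1, the 0-count p+k is at least p+1, so i < j fails; thus xy^2z ∉ L.
This is a contradiction; hence L is not regular.

0^{p+k} 1^{p+1}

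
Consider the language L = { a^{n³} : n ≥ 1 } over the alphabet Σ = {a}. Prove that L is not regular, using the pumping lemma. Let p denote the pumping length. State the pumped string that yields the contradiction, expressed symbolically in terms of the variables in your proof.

Assume L is regular. Let p be the pumping length given by the pumping lemma.
Take w = a^{p³} ∈ L with |w| = p³ ≥ p.
The pumping lemma gives a decomposition w = xyz where |xy| ≤ p and y is nonempty.
Then y = a^k for some k with 1 ≤ k ≤ p.
Pump with i = 2: xy^2z = a^{p³+k}. Since 1 ≤ k ≤ p, p³ < p³+k ≤ p³+p < p³+3p²+3p+1 = (p+1)³, so p³+k is not a perfect cube. So xy^2z ∉ L.
This is a contradiction; hence L is not regular.

a^{p³+k}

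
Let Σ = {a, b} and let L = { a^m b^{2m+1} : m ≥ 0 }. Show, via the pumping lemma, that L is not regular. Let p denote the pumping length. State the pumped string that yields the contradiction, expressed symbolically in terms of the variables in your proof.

Toward a contradiction, assume L is regular with pumping length p.
Take w = a^p b^{2p+1}. Then w ∈ L and |w| = 3p+1 ≥ p.
Write w = xyz as guaranteed by the lemma, with |xy| ≤ p and |y| > 0.
Because |xy| ≤ p and w begins with p copies of a, we have y = a^k with 1 ≤ k ≤ p.
Pump with i = 2: xy^2z = a^{p+k} b^{2p+1}. For this to lie in L we would need 2p+1 = 2(p+k)+1, which forces k = 0. But k ≥ 1, so xy^2z ∉ L.
Contradiction. Therefore L is not regular.

a^{p+k} b^{2p+1}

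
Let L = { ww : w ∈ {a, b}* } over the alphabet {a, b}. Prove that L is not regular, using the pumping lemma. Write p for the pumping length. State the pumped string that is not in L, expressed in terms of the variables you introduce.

Suppose for contradiction that L is regular, and let p be the pumping length.
Take w = a^p b^p a^p b^p = uu where u = a^pb^p; then w ∈ L and |w| = 4p ≥ p.
The pumping lemma gives a decomposition w = xyz where |xy| ≤ p and |y| ≥ 1.
Because |xy| ≤ p and w begins with p copies of a, we have y = a^k with 1 ≤ k ≤ p.
Pump with i = 2: xy^2z = a^{p+k} b^p a^p b^p, of length 4p+k. Suppose this equals vv. The string starts with a and ends with b, so v does too; thus the boundary between the two copies of v is a b→a transition. There is exactly one such transition, at position 2p+k, so |v| = 2p+k and |vv| = 4p+2k ≠ 4p+k since k ≥ 1. So xy^2z ∉ L.
This contradicts the pumping lemma, so L is not regular.

a^{p+k} b^p a^p b^p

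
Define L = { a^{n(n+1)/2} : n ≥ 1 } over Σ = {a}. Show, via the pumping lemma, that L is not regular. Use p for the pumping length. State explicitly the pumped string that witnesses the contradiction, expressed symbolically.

Assume L is regular; let p be its pumping constant.
Take w = a^{p(p+1)/2} ∈ L with |w| = p(p+1)/2 ≥ p.
The pumping lemma gives a decomposition w = xyz where |xy| ≤ p and |y| > 0.
Then y = a^k for some k with 1 ≤ k ≤ p.
Pump with i = 2: xy^2z = a^{p(p+1)/2+k}. Since 1 ≤ k ≤ p, p(p+1)/2 < p(p+1)/2+k ≤ p(p+1)/2+p < (p+1)(p+2)/2, so p(p+1)/2+k is strictly between consecutive triangular numbers. So xy^2z ∉ L.
Contradiction. Therefore L is not regular.

a^{p(p+1)/2+k}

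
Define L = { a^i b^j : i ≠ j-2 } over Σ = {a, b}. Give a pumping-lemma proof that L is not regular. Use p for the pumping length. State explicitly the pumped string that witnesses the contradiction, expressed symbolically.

Assume L is regular; let p be its pumping constant.
Choose w = a^p b^{p+p!+2}. Since p ≠ (p+p!+2)-2 = p+p!, w ∈ L; and |w| ≥ p.
By the pumping lemma, w = xyz with |xy| ≤ p and y is nonempty.
The first p characters of w are a's, so xy (and hence y) consists only of a's. Write y = a^k, 1 ≤ k ≤ p.
Since 1 ≤ k ≤ p, k divides p!; set t = 1 + p!/k. Then xy^t z has p + (p!/k)·k = p + p! copies of a. Now the a-count is p+p! and (b-count)-2 = (p+p!+2)-2 = p+p!, so i ≠ j-2 fails. So xy^t z = a^{p+p!} b^{p+p!+2} ∉ L.
This contradicts the pumping lemma, so L is not regular.

a^{p+p!} b^{p+p!+2}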